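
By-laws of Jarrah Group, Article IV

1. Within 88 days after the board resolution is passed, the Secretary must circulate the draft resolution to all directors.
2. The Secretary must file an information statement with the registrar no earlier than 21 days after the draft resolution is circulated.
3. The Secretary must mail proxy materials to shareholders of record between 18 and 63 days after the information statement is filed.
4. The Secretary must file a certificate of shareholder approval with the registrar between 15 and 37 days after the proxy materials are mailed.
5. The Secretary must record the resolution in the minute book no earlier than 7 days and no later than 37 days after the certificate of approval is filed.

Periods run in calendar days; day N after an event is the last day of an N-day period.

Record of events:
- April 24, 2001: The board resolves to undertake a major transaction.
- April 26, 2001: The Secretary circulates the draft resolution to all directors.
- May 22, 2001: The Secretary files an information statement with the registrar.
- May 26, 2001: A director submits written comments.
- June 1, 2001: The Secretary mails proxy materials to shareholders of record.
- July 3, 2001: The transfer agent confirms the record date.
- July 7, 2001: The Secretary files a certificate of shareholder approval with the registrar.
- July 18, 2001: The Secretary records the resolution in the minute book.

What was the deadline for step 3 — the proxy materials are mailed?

Step 3 runs from May 22, 2001, when the information statement is filed. The window is 18–63 days after May 22, 2001; it closes on July 24, 2001.

July 24, 2001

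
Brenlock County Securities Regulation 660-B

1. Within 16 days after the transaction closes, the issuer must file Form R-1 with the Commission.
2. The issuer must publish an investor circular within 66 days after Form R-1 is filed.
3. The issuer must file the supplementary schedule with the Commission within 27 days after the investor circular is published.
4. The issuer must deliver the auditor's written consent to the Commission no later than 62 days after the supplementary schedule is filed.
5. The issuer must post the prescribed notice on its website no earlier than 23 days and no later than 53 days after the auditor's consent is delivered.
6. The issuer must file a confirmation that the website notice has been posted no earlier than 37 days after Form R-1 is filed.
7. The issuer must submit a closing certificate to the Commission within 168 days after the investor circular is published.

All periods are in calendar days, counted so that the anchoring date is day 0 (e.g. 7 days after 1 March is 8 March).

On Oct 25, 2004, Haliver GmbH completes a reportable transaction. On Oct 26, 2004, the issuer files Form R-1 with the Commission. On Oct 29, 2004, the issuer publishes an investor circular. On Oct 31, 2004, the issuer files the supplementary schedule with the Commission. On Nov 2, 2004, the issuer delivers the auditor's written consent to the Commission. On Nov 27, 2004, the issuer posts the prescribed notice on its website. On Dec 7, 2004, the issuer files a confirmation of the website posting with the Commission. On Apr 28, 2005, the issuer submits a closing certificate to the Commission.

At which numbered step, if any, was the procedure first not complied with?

(1) due by Oct 25, 2004 + 16 days = Nov 10, 2004; done Oct 26, 2004 — timely.
(2) due by Oct 26, 2004 + 66 days = Dec 31, 2004; completed Oct 29, 2004, before the deadline.
(3) due by Oct 29, 2004 + 27 days = Nov 25, 2004; done Oct 31, 2004 — timely.
(4) due by Oct 31, 2004 + 62 days = Jan 1, 2005; Nov 2, 2004 is within that limit.
(5) the permitted window runs from Nov 2, 2004 + 23 = Nov 25, 2004 to Nov 2, 2004 + 53 = Dec 25, 2004; done Nov 27, 2004, which is between those dates.
(6) permitted from Oct 26, 2004 + 37 days = Dec 2, 2004 onward; done Dec 7, 2004, after the minimum wait.
(7) due by Oct 29, 2004 + 168 days = Apr 15, 2005; not done until Apr 28, 2005, 13 days after the deadline.

Step 7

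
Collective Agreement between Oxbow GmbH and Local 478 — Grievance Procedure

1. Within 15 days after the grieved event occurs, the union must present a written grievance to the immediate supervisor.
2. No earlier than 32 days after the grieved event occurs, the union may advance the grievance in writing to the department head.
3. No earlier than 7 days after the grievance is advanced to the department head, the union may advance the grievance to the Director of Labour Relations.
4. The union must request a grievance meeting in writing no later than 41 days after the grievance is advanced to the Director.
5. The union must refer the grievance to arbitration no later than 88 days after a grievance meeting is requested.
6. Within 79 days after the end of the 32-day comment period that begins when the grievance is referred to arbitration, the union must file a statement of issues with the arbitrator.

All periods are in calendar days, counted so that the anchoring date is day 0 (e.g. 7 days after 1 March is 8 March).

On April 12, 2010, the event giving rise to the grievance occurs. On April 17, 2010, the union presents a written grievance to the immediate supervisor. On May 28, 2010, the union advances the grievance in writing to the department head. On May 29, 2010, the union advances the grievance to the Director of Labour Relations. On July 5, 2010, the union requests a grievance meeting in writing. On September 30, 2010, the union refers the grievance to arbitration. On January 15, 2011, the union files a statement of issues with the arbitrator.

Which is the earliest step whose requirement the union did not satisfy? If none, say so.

Step 3

Step 1 — counting 15 days from April 12, 2010 (when the grieved event occurs) gives a deadline of April 27, 2010; completed April 17, 2010, before the deadline.
Step 2 — must wait 32 days from April 12, 2010 (when the grieved event occurs), so not before May 14, 2010; done May 28, 2010 — permitted.
Step 3 — must wait 7 days from May 28, 2010 (when the grievance is advanced to the department head), so not before June 4, 2010; done May 29, 2010 — 6 days too early.
The analysis stops there.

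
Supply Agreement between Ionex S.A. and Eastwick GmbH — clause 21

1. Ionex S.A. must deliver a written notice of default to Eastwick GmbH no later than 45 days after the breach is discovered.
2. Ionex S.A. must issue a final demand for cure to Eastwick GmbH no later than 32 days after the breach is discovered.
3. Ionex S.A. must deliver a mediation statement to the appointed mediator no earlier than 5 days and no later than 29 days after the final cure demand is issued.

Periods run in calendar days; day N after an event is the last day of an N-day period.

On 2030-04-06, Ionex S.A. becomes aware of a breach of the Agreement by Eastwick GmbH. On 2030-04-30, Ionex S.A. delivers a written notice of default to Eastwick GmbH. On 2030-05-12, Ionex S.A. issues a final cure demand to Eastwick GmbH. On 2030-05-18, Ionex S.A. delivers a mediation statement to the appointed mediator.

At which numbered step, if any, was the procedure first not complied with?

Step 1 — counting 45 days from 2030-04-06 (when the breach is discovered) gives a deadline of 2030-05-21; done 2030-04-30 — timely.
Step 2 — counting 32 days from 2030-04-06 (when the breach is discovered) gives a deadline of 2030-05-08; 2030-05-12 misses that deadline by 4 days.
No need to go further; step 2 was not satisfied.

Step 2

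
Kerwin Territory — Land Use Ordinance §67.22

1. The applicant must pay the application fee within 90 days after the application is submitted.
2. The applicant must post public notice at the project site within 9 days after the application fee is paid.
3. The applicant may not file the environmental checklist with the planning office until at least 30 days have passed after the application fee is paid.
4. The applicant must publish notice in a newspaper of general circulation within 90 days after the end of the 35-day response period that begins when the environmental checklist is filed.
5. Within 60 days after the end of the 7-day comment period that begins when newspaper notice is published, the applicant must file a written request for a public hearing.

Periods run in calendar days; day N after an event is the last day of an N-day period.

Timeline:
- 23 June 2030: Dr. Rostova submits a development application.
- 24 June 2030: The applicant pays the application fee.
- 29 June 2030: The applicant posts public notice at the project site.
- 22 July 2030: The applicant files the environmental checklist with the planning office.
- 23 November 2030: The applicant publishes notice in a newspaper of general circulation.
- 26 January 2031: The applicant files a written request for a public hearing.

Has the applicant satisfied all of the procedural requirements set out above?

No

Step 1: 90 days after 23 June 2030 (when the application is submitted) is 21 September 2030; 24 June 2030 is within that limit.
Step 2: 9 days after 24 June 2030 (when the application fee is paid) is 3 July 2030; done 29 June 2030 — timely.
Step 3: the earliest permitted date is 30 days after 24 June 2030 (when the application fee is paid), i.e. 24 July 2030; 22 July 2030 is 2 days before the earliest permitted date.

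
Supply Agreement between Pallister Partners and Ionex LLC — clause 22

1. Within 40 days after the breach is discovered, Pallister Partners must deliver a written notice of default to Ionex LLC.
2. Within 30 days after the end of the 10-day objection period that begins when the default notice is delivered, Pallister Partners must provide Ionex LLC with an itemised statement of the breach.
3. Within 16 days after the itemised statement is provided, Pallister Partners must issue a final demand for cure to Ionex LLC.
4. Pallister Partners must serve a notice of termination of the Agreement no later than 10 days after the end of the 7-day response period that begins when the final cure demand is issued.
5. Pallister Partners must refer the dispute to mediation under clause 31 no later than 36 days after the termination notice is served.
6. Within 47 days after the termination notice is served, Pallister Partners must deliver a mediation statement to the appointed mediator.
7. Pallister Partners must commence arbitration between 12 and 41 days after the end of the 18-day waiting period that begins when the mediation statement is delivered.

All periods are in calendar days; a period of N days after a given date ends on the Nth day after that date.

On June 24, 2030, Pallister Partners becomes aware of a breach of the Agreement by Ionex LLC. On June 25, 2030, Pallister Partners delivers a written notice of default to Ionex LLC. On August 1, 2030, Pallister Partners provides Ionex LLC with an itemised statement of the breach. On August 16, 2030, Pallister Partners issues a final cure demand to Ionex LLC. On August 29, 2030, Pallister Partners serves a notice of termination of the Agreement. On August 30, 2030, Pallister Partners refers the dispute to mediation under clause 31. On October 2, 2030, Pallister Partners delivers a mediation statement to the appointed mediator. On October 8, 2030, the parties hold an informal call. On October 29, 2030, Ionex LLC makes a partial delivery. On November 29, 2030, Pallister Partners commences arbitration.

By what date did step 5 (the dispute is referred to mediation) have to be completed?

Step 5 runs from August 29, 2030, when the termination notice is served. 36 days after August 29, 2030 is October 4, 2030.

October 4, 2030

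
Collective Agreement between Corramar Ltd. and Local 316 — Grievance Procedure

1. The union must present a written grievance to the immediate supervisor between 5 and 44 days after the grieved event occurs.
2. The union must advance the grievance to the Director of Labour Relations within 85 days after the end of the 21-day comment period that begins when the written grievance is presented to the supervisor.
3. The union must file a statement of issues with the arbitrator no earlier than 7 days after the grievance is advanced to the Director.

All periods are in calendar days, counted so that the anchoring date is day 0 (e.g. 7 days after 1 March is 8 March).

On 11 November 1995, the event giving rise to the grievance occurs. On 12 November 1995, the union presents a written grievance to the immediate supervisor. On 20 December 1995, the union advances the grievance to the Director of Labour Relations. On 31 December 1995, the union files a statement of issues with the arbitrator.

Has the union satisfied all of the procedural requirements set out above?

No

Step 1: the window is 5–44 days after 11 November 1995 (when the grieved event occurs), so 16 November 1995 through 25 December 1995; done 12 November 1995 — 4 days before the window opened.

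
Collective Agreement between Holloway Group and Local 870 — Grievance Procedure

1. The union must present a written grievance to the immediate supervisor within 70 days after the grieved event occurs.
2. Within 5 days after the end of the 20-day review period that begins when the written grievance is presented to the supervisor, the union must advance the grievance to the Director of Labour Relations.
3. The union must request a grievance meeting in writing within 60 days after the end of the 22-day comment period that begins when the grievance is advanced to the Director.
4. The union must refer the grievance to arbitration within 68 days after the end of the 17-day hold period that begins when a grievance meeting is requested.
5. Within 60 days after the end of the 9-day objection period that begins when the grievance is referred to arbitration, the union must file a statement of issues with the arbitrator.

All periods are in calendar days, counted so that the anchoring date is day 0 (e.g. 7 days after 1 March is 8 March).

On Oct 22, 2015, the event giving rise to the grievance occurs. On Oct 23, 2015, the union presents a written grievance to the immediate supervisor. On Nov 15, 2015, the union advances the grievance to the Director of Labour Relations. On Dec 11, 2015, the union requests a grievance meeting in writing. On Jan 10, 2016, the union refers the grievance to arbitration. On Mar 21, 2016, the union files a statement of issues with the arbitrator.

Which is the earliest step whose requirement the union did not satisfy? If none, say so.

Step 1: 70 days after Oct 22, 2015 (when the grieved event occurs) is Dec 31, 2015; Oct 23, 2015 is within that limit.
Step 2: 5 days after Nov 12, 2015 (end of the 20-day review period, which began when the written grievance is presented to the supervisor on Oct 23, 2015) is Nov 17, 2015; completed Nov 15, 2015, before the deadline.
Step 3: 60 days after Dec 7, 2015 (end of the 22-day comment period, which began when the grievance is advanced to the Director on Nov 15, 2015) is Feb 5, 2016; completed Dec 11, 2015, before the deadline.
Step 4: 68 days after Dec 28, 2015 (end of the 17-day hold period, which began when a grievance meeting is requested on Dec 11, 2015) is Mar 5, 2016; Jan 10, 2016 is within that limit.
Step 5: 60 days after Jan 19, 2016 (end of the 9-day objection period, which began when the grievance is referred to arbitration on Jan 10, 2016) is Mar 19, 2016; done Mar 21, 2016 — 2 days late.
Later steps need not be reached.

Step 5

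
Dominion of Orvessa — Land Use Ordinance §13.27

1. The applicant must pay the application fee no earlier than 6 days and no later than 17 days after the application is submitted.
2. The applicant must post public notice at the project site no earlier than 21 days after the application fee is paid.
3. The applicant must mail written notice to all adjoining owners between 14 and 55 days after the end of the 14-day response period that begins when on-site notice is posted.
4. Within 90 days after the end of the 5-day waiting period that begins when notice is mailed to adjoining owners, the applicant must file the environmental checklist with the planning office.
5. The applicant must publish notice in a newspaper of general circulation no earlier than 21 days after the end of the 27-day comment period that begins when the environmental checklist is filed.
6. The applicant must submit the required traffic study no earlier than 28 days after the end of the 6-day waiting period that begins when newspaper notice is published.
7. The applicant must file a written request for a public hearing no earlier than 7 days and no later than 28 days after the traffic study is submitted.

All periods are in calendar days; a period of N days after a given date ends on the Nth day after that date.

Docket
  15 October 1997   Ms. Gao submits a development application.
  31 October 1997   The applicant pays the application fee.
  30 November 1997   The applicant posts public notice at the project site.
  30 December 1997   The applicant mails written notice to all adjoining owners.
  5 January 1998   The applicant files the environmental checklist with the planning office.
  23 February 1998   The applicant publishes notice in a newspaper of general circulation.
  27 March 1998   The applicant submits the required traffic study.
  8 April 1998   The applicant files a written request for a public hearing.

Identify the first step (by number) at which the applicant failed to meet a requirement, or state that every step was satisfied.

Step 6

(1) the permitted window runs from 15 October 1997 + 6 = 21 October 1997 to 15 October 1997 + 17 = 1 November 1997; done 31 October 1997 — within the window.
(2) permitted from 31 October 1997 + 21 days = 21 November 1997 onward; done 30 November 1997, after the minimum wait.
(3) the permitted window runs from 14 December 1997 + 14 = 28 December 1997 to 14 December 1997 + 55 = 7 February 1998; 30 December 1997 falls inside that range.
(4) due by 4 January 1998 + 90 days = 4 April 1998; done 5 January 1998 — timely.
(5) permitted from 1 February 1998 + 21 days = 22 February 1998 onward; done 23 February 1998 — permitted.
(6) permitted from 1 March 1998 + 28 days = 29 March 1998 onward; 27 March 1998 is 2 days before the earliest permitted date.
Later steps need not be reached.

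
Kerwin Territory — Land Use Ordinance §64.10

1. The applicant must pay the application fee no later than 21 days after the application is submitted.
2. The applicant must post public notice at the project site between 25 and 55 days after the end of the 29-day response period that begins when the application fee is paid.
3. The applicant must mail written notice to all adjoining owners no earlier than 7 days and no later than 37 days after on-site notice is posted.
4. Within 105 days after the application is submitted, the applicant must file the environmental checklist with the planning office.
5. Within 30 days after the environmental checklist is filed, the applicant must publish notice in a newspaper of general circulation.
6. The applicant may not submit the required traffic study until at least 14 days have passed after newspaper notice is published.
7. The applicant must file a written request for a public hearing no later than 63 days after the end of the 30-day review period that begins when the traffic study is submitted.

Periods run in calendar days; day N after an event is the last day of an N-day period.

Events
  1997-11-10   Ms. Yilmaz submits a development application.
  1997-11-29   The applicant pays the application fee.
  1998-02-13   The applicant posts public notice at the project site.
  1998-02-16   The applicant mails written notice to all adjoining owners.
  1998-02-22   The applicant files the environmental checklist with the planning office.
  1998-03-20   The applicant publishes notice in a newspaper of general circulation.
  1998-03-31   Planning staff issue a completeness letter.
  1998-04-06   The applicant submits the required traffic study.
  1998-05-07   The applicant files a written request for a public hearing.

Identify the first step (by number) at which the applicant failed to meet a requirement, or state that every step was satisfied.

Step 3

(1) due by 1997-11-10 + 21 days = 1997-12-01; completed 1997-11-29, before the deadline.
(2) the permitted window runs from 1997-12-28 + 25 = 1998-01-22 to 1997-12-28 + 55 = 1998-02-21; 1998-02-13 falls inside that range.
(3) the permitted window runs from 1998-02-13 + 7 = 1998-02-20 to 1998-02-13 + 37 = 1998-03-22; done 1998-02-16 — 4 days before the window opened.
No need to go further; step 3 was not satisfied.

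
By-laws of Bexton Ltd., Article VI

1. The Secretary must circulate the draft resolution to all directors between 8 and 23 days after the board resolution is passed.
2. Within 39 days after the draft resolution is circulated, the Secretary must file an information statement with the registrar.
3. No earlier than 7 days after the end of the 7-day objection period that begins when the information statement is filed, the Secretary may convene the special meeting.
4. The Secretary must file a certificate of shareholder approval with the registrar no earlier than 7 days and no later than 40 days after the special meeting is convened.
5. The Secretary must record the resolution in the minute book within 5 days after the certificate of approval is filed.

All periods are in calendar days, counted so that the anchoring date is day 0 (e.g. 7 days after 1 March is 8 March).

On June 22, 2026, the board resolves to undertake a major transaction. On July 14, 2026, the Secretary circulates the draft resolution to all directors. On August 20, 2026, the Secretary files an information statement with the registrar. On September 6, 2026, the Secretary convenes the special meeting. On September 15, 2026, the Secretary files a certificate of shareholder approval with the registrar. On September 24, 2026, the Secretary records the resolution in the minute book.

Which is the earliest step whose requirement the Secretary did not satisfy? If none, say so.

Step 5

Step 1 — 8 and 23 days from June 22, 2026 (when the board resolution is passed) are June 30, 2026 and July 15, 2026 respectively; done July 14, 2026 — within the window.
Step 2 — counting 39 days from July 14, 2026 (when the draft resolution is circulated) gives a deadline of August 22, 2026; done August 20, 2026 — timely.
Step 3 — must wait 7 days from August 27, 2026 (end of the 7-day objection period, which began when the information statement is filed on August 20, 2026), so not before September 3, 2026; September 6, 2026 is on or after that date.
Step 4 — 7 and 40 days from September 6, 2026 (when the special meeting is convened) are September 13, 2026 and October 16, 2026 respectively; done September 15, 2026, which is between those dates.
Step 5 — counting 5 days from September 15, 2026 (when the certificate of approval is filed) gives a deadline of September 20, 2026; done September 24, 2026 — 4 days late.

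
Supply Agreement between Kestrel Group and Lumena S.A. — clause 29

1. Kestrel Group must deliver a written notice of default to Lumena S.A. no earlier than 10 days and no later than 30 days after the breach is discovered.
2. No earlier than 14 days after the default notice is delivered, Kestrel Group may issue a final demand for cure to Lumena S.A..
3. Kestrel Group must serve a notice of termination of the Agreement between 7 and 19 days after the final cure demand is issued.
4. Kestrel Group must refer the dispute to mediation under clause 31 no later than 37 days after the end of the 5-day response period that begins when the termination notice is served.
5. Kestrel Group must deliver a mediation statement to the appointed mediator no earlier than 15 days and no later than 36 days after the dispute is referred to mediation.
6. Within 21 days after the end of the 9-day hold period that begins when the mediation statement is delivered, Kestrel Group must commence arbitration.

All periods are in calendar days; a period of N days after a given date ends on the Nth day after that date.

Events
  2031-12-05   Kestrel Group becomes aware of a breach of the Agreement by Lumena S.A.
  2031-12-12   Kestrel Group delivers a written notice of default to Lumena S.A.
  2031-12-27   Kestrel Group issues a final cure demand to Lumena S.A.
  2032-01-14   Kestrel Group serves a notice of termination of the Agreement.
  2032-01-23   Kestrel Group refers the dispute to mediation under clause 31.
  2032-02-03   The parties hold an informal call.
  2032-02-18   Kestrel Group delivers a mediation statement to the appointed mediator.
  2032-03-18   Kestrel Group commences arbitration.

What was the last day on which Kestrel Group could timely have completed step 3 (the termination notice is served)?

Step 3 runs from 2031-12-27, when the final cure demand is issued. The window is 7–19 days after 2031-12-27; it closes on 2032-01-15.

2032-01-15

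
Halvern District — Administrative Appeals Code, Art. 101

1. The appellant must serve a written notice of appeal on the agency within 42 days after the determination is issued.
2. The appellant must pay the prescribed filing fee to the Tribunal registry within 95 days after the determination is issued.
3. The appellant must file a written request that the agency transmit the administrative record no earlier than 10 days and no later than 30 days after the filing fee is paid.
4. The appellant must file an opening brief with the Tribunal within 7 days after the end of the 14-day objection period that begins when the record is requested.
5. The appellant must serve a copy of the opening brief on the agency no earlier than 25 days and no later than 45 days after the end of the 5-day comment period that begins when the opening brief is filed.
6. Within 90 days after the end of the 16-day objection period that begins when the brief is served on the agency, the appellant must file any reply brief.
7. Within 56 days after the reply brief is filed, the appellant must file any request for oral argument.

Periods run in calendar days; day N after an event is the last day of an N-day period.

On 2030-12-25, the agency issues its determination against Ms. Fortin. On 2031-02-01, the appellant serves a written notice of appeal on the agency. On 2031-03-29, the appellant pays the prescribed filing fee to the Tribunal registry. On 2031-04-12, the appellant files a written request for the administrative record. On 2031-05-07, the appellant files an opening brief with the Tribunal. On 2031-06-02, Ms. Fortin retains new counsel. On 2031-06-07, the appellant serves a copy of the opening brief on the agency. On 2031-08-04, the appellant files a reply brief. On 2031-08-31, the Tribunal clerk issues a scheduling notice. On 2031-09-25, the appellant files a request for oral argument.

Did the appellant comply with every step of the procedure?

(1) due by 2030-12-25 + 42 days = 2031-02-05; 2031-02-01 is within that limit.
(2) due by 2030-12-25 + 95 days = 2031-03-30; 2031-03-29 is within that limit.
(3) the permitted window runs from 2031-03-29 + 10 = 2031-04-08 to 2031-03-29 + 30 = 2031-04-28; 2031-04-12 falls inside that range.
(4) due by 2031-04-26 + 7 days = 2031-05-03; not done until 2031-05-07, 4 days after the deadline.

No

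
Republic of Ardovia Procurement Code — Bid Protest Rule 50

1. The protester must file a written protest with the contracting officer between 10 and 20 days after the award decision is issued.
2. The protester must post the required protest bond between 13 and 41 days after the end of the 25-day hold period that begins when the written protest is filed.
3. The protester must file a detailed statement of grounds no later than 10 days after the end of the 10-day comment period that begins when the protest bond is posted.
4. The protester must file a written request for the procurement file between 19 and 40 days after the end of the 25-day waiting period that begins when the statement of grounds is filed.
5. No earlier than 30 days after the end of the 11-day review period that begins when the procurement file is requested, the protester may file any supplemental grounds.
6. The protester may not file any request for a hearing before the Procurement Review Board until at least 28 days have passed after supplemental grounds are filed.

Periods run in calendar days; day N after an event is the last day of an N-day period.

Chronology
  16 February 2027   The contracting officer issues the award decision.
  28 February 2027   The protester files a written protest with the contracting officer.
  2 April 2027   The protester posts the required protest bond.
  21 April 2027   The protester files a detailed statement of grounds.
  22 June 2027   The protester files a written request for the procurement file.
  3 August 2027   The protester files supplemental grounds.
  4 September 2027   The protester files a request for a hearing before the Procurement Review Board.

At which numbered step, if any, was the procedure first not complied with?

Step 1: the window is 10–20 days after 16 February 2027 (when the award decision is issued), so 26 February 2027 through 8 March 2027; done 28 February 2027 — within the window.
Step 2: the window is 13–41 days after 25 March 2027 (end of the 25-day hold period, which began when the written protest is filed on 28 February 2027), so 7 April 2027 through 5 May 2027; 2 April 2027 is 5 days too early.
No need to go further; step 2 was not satisfied.

Step 2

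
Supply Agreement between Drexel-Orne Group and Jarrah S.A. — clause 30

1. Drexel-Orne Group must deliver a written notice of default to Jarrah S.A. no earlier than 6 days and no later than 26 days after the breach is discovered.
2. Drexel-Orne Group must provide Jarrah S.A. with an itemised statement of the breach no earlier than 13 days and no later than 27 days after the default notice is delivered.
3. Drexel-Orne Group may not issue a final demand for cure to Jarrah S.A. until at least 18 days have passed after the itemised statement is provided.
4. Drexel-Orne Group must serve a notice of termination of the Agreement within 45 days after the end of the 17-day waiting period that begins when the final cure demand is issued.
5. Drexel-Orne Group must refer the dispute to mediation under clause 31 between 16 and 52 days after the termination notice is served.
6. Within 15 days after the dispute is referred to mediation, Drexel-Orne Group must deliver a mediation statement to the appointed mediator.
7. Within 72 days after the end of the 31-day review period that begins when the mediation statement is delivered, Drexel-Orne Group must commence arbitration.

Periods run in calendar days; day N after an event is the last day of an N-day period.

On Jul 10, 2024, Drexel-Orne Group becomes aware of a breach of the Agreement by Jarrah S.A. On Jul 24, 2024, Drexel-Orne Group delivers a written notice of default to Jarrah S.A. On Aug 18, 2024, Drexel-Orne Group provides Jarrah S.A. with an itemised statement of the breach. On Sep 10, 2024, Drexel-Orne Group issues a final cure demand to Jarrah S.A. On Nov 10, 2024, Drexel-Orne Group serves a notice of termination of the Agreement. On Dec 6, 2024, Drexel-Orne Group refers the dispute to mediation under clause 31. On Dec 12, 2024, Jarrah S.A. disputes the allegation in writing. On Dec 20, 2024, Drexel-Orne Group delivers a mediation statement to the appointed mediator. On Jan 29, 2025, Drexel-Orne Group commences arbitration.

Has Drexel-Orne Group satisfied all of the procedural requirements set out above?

Yes

Step 1 — 6 and 26 days from Jul 10, 2024 (when the breach is discovered) are Jul 16, 2024 and Aug 5, 2024 respectively; done Jul 24, 2024 — within the window.
Step 2 — 13 and 27 days from Jul 24, 2024 (when the default notice is delivered) are Aug 6, 2024 and Aug 20, 2024 respectively; done Aug 18, 2024 — within the window.
Step 3 — must wait 18 days from Aug 18, 2024 (when the itemised statement is provided), so not before Sep 5, 2024; done Sep 10, 2024 — permitted.
Step 4 — counting 45 days from Sep 27, 2024 (end of the 17-day waiting period, which began when the final cure demand is issued on Sep 10, 2024) gives a deadline of Nov 11, 2024; completed Nov 10, 2024, before the deadline.
Step 5 — 16 and 52 days from Nov 10, 2024 (when the termination notice is served) are Nov 26, 2024 and Jan 1, 2025 respectively; Dec 6, 2024 falls inside that range.
Step 6 — counting 15 days from Dec 6, 2024 (when the dispute is referred to mediation) gives a deadline of Dec 21, 2024; completed Dec 20, 2024, before the deadline.
Step 7 — counting 72 days from Jan 20, 2025 (end of the 31-day review period, which began when the mediation statement is delivered on Dec 20, 2024) gives a deadline of Apr 2, 2025; Jan 29, 2025 is within that limit.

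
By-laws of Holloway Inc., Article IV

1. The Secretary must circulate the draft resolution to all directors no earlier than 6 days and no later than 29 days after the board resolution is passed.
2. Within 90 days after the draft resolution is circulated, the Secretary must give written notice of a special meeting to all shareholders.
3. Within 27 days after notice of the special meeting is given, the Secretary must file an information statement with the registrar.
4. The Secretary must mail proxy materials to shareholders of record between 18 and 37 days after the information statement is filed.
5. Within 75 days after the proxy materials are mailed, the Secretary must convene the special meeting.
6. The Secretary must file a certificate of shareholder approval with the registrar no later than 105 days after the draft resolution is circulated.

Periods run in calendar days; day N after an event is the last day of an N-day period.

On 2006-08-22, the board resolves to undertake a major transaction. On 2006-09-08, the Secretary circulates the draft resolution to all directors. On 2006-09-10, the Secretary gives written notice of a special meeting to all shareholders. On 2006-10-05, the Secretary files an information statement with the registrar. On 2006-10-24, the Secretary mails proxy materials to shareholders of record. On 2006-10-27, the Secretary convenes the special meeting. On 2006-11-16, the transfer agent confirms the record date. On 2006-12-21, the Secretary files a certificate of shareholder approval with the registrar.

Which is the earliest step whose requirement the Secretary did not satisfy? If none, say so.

None — every step was satisfied

Step 1 — 6 and 29 days from 2006-08-22 (when the board resolution is passed) are 2006-08-28 and 2006-09-20 respectively; 2006-09-08 falls inside that range.
Step 2 — counting 90 days from 2006-09-08 (when the draft resolution is circulated) gives a deadline of 2006-12-07; completed 2006-09-10, before the deadline.
Step 3 — counting 27 days from 2006-09-10 (when notice of the special meeting is given) gives a deadline of 2006-10-07; completed 2006-10-05, before the deadline.
Step 4 — 18 and 37 days from 2006-10-05 (when the information statement is filed) are 2006-10-23 and 2006-11-11 respectively; 2006-10-24 falls inside that range.
Step 5 — counting 75 days from 2006-10-24 (when the proxy materials are mailed) gives a deadline of 2007-01-07; 2006-10-27 is within that limit.
Step 6 — counting 105 days from 2006-09-08 (when the draft resolution is circulated) gives a deadline of 2006-12-22; done 2006-12-21 — timely.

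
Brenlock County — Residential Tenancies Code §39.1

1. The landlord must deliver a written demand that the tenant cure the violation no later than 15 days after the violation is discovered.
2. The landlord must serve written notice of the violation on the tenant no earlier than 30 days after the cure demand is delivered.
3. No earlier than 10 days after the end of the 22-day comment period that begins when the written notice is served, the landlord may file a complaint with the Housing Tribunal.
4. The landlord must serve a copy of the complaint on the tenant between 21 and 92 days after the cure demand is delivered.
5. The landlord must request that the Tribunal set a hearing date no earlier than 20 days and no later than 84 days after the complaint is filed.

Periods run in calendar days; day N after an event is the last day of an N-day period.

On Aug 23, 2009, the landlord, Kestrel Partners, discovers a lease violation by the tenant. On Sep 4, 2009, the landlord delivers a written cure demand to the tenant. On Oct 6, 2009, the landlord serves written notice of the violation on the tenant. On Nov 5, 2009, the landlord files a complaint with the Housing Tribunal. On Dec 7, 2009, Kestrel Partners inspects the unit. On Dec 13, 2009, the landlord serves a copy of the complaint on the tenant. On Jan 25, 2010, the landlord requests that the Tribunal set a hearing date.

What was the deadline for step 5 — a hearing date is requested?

Jan 28, 2010

Step 5 runs from Nov 5, 2009, when the complaint is filed. The window is 20–84 days after Nov 5, 2009; it closes on Jan 28, 2010.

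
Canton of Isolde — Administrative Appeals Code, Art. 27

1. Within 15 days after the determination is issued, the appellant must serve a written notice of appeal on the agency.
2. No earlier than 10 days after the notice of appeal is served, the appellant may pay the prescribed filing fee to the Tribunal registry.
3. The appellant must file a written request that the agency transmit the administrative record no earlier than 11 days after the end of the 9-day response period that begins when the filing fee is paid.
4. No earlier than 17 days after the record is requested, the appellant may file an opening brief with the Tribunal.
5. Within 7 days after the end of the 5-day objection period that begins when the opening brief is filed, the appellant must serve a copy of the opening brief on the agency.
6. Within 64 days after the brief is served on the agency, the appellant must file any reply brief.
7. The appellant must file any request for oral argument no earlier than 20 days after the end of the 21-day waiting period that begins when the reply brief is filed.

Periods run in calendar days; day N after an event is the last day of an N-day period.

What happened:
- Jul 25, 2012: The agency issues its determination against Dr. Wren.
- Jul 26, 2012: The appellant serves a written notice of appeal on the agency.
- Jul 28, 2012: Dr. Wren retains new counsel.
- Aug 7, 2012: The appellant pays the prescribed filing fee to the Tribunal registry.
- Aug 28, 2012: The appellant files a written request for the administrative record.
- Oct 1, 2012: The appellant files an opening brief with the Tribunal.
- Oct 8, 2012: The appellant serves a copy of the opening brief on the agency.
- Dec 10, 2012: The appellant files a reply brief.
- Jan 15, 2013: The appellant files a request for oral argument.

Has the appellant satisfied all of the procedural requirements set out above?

Step 1 — counting 15 days from Jul 25, 2012 (when the determination is issued) gives a deadline of Aug 9, 2012; done Jul 26, 2012 — timely.
Step 2 — must wait 10 days from Jul 26, 2012 (when the notice of appeal is served), so not before Aug 5, 2012; done Aug 7, 2012 — permitted.
Step 3 — must wait 11 days from Aug 16, 2012 (end of the 9-day response period, which began when the filing fee is paid on Aug 7, 2012), so not before Aug 27, 2012; Aug 28, 2012 is on or after that date.
Step 4 — must wait 17 days from Aug 28, 2012 (when the record is requested), so not before Sep 14, 2012; done Oct 1, 2012, after the minimum wait.
Step 5 — counting 7 days from Oct 6, 2012 (end of the 5-day objection period, which began when the opening brief is filed on Oct 1, 2012) gives a deadline of Oct 13, 2012; done Oct 8, 2012 — timely.
Step 6 — counting 64 days from Oct 8, 2012 (when the brief is served on the agency) gives a deadline of Dec 11, 2012; Dec 10, 2012 is within that limit.
Step 7 — must wait 20 days from Dec 31, 2012 (end of the 21-day waiting period, which began when the reply brief is filed on Dec 10, 2012), so not before Jan 20, 2013; acted on Jan 15, 2013, 5 days prematurely.
No need to go further; step 7 was not satisfied.

No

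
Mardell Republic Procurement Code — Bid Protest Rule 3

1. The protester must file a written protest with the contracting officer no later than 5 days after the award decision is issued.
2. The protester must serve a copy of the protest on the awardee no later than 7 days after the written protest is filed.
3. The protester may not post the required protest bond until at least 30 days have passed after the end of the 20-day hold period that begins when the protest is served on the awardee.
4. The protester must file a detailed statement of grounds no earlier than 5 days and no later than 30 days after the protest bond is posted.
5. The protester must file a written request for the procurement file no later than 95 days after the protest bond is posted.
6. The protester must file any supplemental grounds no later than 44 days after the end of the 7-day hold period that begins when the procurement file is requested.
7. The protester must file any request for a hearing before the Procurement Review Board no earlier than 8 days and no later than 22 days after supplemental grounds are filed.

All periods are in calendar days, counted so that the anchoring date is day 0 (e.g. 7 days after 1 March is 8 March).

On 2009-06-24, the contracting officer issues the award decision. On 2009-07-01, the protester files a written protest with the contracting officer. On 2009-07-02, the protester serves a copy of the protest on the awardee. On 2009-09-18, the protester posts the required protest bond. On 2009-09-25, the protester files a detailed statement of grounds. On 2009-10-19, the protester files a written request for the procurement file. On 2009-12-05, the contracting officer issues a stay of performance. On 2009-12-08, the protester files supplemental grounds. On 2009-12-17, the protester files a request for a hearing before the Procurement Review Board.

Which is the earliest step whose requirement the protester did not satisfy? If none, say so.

Step 1

Step 1: 5 days after 2009-06-24 (when the award decision is issued) is 2009-06-29; 2009-07-01 misses that deadline by 2 days.
The procedure was therefore not followed at step 1.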